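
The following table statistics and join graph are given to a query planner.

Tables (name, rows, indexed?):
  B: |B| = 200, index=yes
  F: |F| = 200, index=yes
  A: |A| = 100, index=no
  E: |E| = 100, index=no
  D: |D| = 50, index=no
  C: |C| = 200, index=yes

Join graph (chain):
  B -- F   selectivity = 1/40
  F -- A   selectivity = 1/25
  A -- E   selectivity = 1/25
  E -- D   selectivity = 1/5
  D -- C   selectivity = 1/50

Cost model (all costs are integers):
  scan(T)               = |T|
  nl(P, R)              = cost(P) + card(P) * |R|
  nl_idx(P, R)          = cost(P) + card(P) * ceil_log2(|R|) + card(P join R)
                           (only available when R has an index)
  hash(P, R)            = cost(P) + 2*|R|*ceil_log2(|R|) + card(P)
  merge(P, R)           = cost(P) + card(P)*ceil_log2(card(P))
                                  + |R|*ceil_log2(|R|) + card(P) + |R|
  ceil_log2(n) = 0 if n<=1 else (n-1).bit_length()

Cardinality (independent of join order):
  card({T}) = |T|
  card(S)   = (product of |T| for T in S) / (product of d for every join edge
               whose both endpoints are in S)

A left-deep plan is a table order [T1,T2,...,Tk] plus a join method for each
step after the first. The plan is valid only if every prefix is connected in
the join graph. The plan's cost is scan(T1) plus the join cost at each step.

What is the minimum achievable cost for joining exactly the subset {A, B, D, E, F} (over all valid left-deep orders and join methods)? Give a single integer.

Selinger DP over subsets of {A,B,D,E,F}:
  {B}: scan cost=200, card=200
  {F}: scan cost=200, card=200
  {A}: scan cost=100, card=100
  {E}: scan cost=100, card=100
  {D}: scan cost=50, card=50
  {BF}: card=1000; try (F,nl_idx)→2800, (B,nl_idx)→2800, (F,hash)→3600, (B,hash)→3600, (F,merge)→3800, (B,merge)→3800 …(+2); best=2800 via (F,nl_idx)
  {AF}: card=800; try (F,nl_idx)→1700, (A,hash)→1800, (F,merge)→2700, (A,merge)→2800, (F,hash)→3400, (F,nl)→20100 …(+1); best=1700 via (F,nl_idx)
  {AE}: card=400; try (E,hash)→1600, (A,hash)→1600, (E,merge)→1700, (A,merge)→1700, (E,nl)→10100, (A,nl)→10100; best=1600 via (E,hash)
  {DE}: card=1000; try (D,hash)→800, (E,merge)→1200, (D,merge)→1250, (E,hash)→1500, (E,nl)→5050, (D,nl)→5100; best=800 via (D,hash)
  {ABF}: card=4000; try (A,hash)→5200, (B,hash)→5700, (B,nl_idx)→12100, (B,merge)→12300, (A,merge)→14600, (A,nl)→102800 …(+1); best=5200 via (A,hash)
  {AEF}: card=3200; try (E,hash)→3900, (F,hash)→5200, (F,merge)→7400, (F,nl_idx)→8000, (E,merge)→11300, (F,nl)→81600 …(+1); best=3900 via (E,hash)
  {ADE}: card=4000; try (D,hash)→2600, (A,hash)→3200, (D,merge)→5950, (A,merge)→12600, (D,nl)→21600, (A,nl)→100800; best=2600 via (D,hash)
  {ABEF}: card=16000; try (B,hash)→10300, (E,hash)→10600, (B,nl_idx)→45500, (B,merge)→47300, (E,merge)→58000, (E,nl)→405200 …(+1); best=10300 via (B,hash)
  {ADEF}: card=32000; try (D,hash)→7700, (F,hash)→9800, (D,merge)→45850, (F,merge)→56400, (F,nl_idx)→66600, (D,nl)→163900 …(+1); best=7700 via (D,hash)
  {ABDEF}: card=160000; try (D,hash)→26900, (B,hash)→42900, (D,merge)→250650, (B,nl_idx)→423700, (B,merge)→521500, (D,nl)→810300 …(+1); best=26900 via (D,hash)

26900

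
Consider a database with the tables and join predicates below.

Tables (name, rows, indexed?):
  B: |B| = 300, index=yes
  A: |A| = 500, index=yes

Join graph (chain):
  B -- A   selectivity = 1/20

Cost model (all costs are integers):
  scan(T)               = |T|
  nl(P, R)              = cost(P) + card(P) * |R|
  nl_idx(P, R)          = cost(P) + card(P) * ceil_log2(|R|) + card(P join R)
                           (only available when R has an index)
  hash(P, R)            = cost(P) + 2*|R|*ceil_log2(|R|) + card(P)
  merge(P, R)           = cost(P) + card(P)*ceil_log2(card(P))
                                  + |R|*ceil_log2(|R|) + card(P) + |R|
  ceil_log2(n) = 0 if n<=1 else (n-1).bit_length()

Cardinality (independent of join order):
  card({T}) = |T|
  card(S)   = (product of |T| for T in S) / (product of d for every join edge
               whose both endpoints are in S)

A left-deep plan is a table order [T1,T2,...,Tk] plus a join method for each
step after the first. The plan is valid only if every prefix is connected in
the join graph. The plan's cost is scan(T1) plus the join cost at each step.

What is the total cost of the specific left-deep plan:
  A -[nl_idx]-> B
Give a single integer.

step 1: scan A: cost=500, card=500
step 2: join B via nl_idx
    card(P join B) = 500*300/(20) = 7500
    cost = 500 + 500*9 + 7500 = 12500

12500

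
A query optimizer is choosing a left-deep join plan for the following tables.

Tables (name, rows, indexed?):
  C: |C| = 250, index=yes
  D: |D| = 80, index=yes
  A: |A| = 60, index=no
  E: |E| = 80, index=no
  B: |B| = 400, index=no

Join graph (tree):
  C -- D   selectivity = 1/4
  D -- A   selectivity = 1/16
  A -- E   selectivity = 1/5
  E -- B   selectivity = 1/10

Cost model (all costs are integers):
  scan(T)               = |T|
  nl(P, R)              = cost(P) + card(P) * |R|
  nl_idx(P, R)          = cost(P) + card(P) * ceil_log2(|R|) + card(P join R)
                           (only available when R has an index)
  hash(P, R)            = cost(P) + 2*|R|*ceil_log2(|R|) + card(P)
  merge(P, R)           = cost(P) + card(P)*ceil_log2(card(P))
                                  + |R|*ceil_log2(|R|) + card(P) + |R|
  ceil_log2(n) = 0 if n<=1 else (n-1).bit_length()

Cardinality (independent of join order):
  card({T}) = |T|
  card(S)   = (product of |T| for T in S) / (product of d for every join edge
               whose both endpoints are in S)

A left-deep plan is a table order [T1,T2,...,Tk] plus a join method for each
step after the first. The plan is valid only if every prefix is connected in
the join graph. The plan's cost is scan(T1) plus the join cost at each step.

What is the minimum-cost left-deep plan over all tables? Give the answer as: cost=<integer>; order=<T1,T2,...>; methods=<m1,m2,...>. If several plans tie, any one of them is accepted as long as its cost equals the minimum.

Selinger DP (subsets sized 1..n):
  {C}: scan cost=250, card=250
  {D}: scan cost=80, card=80
  {A}: scan cost=60, card=60
  {E}: scan cost=80, card=80
  {B}: scan cost=400, card=400
  {CD}: card=5000; try (D,hash)→1620, (C,merge)→2970, (D,merge)→3140, (C,hash)→4160, (C,nl_idx)→5720, (D,nl_idx)→7000 …(+2); best=1620 via (D,hash)
  {AD}: card=300; try (D,nl_idx)→780, (A,hash)→880, (D,merge)→1120, (A,merge)→1140, (D,hash)→1240, (D,nl)→4860 …(+1); best=780 via (D,nl_idx)
  {AE}: card=960; try (A,hash)→880, (E,merge)→1120, (A,merge)→1140, (E,hash)→1240, (E,nl)→4860, (A,nl)→4880; best=880 via (A,hash)
  {BE}: card=3200; try (E,hash)→1920, (B,merge)→4720, (E,merge)→5040, (B,hash)→7360, (B,nl)→32080, (E,nl)→32400; best=1920 via (E,hash)
  {ACD}: card=18750; try (C,hash)→5080, (C,merge)→6030, (A,hash)→7340, (C,nl_idx)→21930, (A,merge)→72040, (C,nl)→75780 …(+1); best=5080 via (C,hash)
  {ADE}: card=4800; try (E,hash)→2200, (D,hash)→2960, (E,merge)→4420, (D,merge)→12080, (D,nl_idx)→12400, (E,nl)→24780 …(+1); best=2200 via (E,hash)
  {ABE}: card=38400; try (A,hash)→5840, (B,hash)→9040, (B,merge)→15440, (A,merge)→43940, (A,nl)→193920, (B,nl)→384880; best=5840 via (A,hash)
  {ACDE}: card=300000; try (C,hash)→11000, (E,hash)→24950, (C,merge)→71650, (E,merge)→305720, (C,nl_idx)→340600, (C,nl)→1202200 …(+1); best=11000 via (C,hash)
  {ABDE}: card=192000; try (B,hash)→14200, (D,hash)→45360, (B,merge)→73400, (D,nl_idx)→466640, (D,merge)→659280, (B,nl)→1922200 …(+1); best=14200 via (B,hash)
  {ABCDE}: card=12000000; try (C,hash)→210200, (B,hash)→318200, (C,merge)→3664450, (B,merge)→6015000, (C,nl_idx)→13550200, (C,nl)→48014200 …(+1); best=210200 via (C,hash)

cost=210200; order=A,D,E,B,C; methods=nl_idx,hash,hash,hash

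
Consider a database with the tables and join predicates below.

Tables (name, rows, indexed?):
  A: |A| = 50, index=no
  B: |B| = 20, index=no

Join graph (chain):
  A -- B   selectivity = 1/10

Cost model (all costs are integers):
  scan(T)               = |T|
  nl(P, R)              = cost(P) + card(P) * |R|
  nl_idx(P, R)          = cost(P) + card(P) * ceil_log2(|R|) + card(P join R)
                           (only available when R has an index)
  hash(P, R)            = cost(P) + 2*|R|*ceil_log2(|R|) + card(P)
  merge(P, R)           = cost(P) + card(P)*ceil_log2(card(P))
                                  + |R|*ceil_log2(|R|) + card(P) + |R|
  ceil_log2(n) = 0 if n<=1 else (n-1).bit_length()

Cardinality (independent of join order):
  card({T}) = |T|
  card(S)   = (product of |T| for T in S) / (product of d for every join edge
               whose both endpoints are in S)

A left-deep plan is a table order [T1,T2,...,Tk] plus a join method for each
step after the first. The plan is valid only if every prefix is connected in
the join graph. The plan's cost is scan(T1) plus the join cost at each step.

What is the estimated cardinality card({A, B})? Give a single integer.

Tables in S: A(50), B(20)
Edges inside S: A-B(d=10)
numerator = 50 * 20 = 1000
denominator = 10 = 10
card(S) = 1000 / 10 = 100

100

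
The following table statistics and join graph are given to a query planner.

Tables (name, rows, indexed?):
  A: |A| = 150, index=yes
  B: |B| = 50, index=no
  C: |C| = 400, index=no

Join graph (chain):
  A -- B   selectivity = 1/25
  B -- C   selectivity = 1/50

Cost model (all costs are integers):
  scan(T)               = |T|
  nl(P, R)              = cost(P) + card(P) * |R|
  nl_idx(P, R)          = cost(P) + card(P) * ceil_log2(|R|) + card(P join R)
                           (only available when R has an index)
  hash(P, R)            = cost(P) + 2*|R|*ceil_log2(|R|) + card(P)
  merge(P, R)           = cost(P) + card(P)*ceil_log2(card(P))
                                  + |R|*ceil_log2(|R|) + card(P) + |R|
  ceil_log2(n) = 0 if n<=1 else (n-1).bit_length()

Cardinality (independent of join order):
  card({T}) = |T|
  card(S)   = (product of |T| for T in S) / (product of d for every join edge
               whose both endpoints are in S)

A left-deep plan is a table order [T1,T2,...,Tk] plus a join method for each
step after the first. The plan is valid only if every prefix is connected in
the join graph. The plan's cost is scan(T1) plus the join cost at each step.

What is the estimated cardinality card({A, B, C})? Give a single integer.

Tables in S: A(150), B(50), C(400)
Edges inside S: A-B(d=25), B-C(d=50)
numerator = 150 * 50 * 400 = 3000000
denominator = 25 * 50 = 1250
card(S) = 3000000 / 1250 = 2400

2400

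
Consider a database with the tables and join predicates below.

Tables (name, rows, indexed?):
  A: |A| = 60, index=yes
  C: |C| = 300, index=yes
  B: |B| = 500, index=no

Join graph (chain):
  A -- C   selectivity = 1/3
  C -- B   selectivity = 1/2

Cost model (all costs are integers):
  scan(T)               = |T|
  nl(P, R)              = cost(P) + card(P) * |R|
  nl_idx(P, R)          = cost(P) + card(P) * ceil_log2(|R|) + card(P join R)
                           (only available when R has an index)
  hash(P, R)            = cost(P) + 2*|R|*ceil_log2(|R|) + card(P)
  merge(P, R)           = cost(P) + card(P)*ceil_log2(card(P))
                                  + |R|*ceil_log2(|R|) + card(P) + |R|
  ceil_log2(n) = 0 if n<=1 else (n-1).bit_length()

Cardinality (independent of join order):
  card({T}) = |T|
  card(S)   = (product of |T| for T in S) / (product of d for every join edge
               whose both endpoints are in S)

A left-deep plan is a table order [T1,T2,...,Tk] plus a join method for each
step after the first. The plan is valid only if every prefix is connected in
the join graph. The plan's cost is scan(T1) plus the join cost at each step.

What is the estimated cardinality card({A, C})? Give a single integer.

Tables in S: A(60), C(300)
Edges inside S: A-C(d=3)
numerator = 60 * 300 = 18000
denominator = 3 = 3
card(S) = 18000 / 3 = 6000

6000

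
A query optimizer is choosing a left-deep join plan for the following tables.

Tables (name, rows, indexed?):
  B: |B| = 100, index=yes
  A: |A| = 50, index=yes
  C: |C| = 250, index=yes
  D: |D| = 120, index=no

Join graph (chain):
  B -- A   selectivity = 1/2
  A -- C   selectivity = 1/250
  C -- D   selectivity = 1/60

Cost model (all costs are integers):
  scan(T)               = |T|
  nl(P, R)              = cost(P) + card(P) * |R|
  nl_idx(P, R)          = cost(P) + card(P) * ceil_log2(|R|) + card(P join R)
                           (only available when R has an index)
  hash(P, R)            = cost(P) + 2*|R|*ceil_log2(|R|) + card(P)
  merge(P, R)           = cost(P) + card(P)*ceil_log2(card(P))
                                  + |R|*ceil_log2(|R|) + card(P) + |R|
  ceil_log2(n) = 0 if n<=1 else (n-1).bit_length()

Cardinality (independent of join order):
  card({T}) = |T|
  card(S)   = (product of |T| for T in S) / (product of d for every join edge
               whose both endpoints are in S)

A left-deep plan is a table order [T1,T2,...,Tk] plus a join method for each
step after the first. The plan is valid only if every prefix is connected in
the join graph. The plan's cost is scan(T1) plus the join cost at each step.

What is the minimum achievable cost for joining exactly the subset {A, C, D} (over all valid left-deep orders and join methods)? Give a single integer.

1810

Selinger DP over subsets of {A,C,D}:
  {A}: scan cost=50, card=50
  {C}: scan cost=250, card=250
  {D}: scan cost=120, card=120
  {AC}: card=50; try (C,nl_idx)→500, (A,hash)→1100, (A,nl_idx)→1800, (C,merge)→2650, (A,merge)→2850, (C,hash)→4100 …(+2); best=500 via (C,nl_idx)
  {CD}: card=500; try (C,nl_idx)→1580, (D,hash)→2180, (C,merge)→3330, (D,merge)→3460, (C,hash)→4240, (C,nl)→30120 …(+1); best=1580 via (C,nl_idx)
  {ACD}: card=100; try (D,merge)→1810, (D,hash)→2230, (A,hash)→2680, (A,nl_idx)→4680, (D,nl)→6500, (A,merge)→6930 …(+1); best=1810 via (D,merge)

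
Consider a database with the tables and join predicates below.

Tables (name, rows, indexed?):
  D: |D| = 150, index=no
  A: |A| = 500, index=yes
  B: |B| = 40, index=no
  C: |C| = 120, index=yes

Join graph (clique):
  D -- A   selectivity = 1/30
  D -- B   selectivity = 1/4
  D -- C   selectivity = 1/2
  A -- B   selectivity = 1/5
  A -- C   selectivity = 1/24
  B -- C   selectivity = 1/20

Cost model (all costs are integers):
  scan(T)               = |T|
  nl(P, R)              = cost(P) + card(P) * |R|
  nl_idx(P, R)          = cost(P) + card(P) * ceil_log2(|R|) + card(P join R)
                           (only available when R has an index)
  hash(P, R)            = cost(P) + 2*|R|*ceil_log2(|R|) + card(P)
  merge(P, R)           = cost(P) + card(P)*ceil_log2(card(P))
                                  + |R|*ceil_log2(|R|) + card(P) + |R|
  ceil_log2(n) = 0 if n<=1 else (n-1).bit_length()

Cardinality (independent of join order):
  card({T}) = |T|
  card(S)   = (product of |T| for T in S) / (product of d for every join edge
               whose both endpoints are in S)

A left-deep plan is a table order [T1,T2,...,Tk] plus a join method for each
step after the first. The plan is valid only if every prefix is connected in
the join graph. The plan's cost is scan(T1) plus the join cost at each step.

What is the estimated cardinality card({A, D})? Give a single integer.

2500

Tables in S: A(500), D(150)
Edges inside S: D-A(d=30)
numerator = 500 * 150 = 75000
denominator = 30 = 30
card(S) = 75000 / 30 = 2500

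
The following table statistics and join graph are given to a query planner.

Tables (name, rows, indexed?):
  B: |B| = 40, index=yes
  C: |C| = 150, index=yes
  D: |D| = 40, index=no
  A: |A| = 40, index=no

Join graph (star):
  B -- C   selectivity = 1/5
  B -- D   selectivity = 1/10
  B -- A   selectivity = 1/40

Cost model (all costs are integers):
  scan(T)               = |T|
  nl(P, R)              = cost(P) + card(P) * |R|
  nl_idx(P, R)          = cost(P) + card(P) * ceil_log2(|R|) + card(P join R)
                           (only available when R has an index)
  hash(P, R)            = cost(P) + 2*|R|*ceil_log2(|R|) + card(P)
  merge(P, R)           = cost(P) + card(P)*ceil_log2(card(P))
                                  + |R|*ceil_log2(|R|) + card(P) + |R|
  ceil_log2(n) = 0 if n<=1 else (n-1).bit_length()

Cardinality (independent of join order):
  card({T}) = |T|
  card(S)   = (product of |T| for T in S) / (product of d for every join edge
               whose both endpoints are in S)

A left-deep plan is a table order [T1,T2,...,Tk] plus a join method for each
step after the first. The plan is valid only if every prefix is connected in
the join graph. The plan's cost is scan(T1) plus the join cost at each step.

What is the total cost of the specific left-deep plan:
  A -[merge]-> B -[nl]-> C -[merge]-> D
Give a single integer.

step 1: scan A: cost=40, card=40
step 2: join B via merge
    card(P join B) = 40*40/(40) = 40
    cost = 40 + 40*6 + 40*6 + 40 + 40 = 600
step 3: join C via nl
    card(P join C) = 40*150/(5) = 1200
    cost = 600 + 40*150 = 6600
step 4: join D via merge
    card(P join D) = 1200*40/(10) = 4800
    cost = 6600 + 1200*11 + 40*6 + 1200 + 40 = 21280

21280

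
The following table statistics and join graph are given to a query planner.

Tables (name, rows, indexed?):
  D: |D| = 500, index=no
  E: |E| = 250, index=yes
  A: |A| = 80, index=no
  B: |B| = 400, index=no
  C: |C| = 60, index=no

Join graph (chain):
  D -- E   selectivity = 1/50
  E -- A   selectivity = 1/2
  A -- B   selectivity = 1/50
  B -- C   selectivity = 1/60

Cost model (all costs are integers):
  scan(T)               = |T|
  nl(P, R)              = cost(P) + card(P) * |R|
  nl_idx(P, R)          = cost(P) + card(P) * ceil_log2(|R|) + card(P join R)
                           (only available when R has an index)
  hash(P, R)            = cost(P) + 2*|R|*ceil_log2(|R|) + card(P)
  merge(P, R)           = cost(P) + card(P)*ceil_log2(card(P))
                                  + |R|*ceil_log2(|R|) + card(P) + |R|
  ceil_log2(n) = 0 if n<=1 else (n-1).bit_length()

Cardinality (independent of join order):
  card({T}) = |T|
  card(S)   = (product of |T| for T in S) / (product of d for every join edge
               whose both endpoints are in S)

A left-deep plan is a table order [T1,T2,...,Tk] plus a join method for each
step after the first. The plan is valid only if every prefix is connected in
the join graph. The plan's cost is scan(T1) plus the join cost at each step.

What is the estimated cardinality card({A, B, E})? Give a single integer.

80000

Tables in S: A(80), B(400), E(250)
Edges inside S: E-A(d=2), A-B(d=50)
numerator = 80 * 400 * 250 = 8000000
denominator = 2 * 50 = 100
card(S) = 8000000 / 100 = 80000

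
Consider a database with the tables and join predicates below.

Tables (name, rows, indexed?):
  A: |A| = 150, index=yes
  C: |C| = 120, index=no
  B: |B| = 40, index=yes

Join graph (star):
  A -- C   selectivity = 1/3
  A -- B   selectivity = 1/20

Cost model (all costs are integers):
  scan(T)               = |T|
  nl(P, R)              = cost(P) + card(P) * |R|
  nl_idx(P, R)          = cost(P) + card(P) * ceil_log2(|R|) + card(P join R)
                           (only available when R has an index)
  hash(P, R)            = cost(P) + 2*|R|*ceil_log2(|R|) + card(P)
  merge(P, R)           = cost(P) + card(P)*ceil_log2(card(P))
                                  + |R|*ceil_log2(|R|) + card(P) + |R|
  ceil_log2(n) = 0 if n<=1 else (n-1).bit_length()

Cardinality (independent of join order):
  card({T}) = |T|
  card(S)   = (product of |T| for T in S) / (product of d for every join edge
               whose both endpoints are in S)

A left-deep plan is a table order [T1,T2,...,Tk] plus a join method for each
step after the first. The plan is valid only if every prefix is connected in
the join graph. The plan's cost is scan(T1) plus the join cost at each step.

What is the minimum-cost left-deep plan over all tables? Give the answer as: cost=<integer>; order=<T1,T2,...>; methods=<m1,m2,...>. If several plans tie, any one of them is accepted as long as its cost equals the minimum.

cost=2640; order=B,A,C; methods=nl_idx,hash

Selinger DP (subsets sized 1..n):
  {A}: scan cost=150, card=150
  {C}: scan cost=120, card=120
  {B}: scan cost=40, card=40
  {AC}: card=6000; try (C,hash)→1980, (A,merge)→2430, (C,merge)→2460, (A,hash)→2640, (A,nl_idx)→7080, (A,nl)→18120 …(+1); best=1980 via (C,hash)
  {AB}: card=300; try (A,nl_idx)→660, (B,hash)→780, (B,nl_idx)→1350, (A,merge)→1670, (B,merge)→1780, (A,hash)→2480 …(+2); best=660 via (A,nl_idx)
  {ABC}: card=12000; try (C,hash)→2640, (C,merge)→4620, (B,hash)→8460, (C,nl)→36660, (B,nl_idx)→49980, (B,merge)→86260 …(+1); best=2640 via (C,hash)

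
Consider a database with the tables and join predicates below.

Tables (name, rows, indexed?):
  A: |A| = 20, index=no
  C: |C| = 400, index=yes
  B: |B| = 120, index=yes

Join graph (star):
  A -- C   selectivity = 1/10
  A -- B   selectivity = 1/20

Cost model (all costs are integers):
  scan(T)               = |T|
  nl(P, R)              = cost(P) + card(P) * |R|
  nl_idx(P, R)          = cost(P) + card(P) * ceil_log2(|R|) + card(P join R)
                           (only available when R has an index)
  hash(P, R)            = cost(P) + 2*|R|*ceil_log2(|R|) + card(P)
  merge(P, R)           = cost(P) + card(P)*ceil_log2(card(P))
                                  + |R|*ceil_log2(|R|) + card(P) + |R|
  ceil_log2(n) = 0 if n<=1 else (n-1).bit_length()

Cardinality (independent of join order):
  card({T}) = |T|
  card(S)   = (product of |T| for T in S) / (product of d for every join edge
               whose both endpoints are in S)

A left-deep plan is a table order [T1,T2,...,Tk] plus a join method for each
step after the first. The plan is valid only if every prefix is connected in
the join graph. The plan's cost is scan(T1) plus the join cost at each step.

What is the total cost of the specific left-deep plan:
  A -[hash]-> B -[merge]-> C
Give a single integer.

step 1: scan A: cost=20, card=20
step 2: join B via hash
    card(P join B) = 20*120/(20) = 120
    cost = 20 + 2*120*7 + 20 = 1720
step 3: join C via merge
    card(P join C) = 120*400/(10) = 4800
    cost = 1720 + 120*7 + 400*9 + 120 + 400 = 6680

6680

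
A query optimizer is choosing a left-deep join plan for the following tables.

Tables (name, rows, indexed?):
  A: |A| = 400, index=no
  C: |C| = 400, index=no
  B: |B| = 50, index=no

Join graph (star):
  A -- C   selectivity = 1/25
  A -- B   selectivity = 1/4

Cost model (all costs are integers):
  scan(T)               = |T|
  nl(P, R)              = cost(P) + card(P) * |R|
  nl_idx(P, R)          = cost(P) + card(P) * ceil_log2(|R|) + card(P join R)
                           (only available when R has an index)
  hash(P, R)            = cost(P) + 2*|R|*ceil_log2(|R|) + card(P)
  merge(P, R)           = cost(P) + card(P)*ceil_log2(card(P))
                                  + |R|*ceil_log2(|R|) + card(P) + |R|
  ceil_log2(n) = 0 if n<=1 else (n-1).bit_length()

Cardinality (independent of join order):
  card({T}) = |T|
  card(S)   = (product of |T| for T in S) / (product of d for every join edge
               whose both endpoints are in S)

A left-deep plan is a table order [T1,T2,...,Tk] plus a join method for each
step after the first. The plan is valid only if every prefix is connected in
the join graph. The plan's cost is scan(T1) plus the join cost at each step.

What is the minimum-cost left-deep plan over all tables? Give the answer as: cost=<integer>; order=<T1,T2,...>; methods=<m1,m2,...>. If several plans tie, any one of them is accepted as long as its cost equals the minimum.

Selinger DP (subsets sized 1..n):
  {A}: scan cost=400, card=400
  {C}: scan cost=400, card=400
  {B}: scan cost=50, card=50
  {AC}: card=6400; try (C,hash)→8000, (A,hash)→8000, (C,merge)→8400, (A,merge)→8400, (C,nl)→160400, (A,nl)→160400; best=8000 via (C,hash)
  {AB}: card=5000; try (B,hash)→1400, (A,merge)→4400, (B,merge)→4750, (A,hash)→7300, (A,nl)→20050, (B,nl)→20400; best=1400 via (B,hash)
  {ABC}: card=80000; try (C,hash)→13600, (B,hash)→15000, (C,merge)→75400, (B,merge)→97950, (B,nl)→328000, (C,nl)→2001400; best=13600 via (C,hash)

cost=13600; order=A,B,C; methods=hash,hash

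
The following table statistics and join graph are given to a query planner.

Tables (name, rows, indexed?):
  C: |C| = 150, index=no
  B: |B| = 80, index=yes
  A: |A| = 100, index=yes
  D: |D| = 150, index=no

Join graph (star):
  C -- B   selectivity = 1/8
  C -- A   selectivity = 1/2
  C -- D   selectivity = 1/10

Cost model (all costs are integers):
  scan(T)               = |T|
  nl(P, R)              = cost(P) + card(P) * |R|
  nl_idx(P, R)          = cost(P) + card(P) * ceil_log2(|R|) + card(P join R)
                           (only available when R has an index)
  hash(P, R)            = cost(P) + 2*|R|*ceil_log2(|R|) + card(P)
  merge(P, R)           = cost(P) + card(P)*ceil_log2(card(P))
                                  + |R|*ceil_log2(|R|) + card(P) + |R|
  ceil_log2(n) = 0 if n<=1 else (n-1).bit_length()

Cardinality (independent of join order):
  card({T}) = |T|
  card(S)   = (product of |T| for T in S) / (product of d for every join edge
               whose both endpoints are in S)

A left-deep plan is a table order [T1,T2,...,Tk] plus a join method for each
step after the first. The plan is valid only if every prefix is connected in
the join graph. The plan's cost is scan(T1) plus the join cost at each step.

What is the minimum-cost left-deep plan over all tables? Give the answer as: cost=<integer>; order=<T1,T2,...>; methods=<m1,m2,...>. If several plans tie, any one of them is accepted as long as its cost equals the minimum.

Selinger DP (subsets sized 1..n):
  {C}: scan cost=150, card=150
  {B}: scan cost=80, card=80
  {A}: scan cost=100, card=100
  {D}: scan cost=150, card=150
  {BC}: card=1500; try (B,hash)→1420, (C,merge)→2070, (B,merge)→2140, (C,hash)→2560, (B,nl_idx)→2700, (C,nl)→12080 …(+1); best=1420 via (B,hash)
  {AC}: card=7500; try (A,hash)→1700, (C,merge)→2250, (A,merge)→2300, (C,hash)→2600, (A,nl_idx)→8700, (C,nl)→15100 …(+1); best=1700 via (A,hash)
  {CD}: card=2250; try (D,hash)→2700, (C,hash)→2700, (D,merge)→2850, (C,merge)→2850, (D,nl)→22650, (C,nl)→22650; best=2700 via (D,hash)
  {ABC}: card=75000; try (A,hash)→4320, (B,hash)→10320, (A,merge)→20220, (A,nl_idx)→86920, (B,merge)→107340, (B,nl_idx)→129200 …(+2); best=4320 via (A,hash)
  {BCD}: card=22500; try (D,hash)→5320, (B,hash)→6070, (D,merge)→20770, (B,merge)→32590, (B,nl_idx)→40950, (B,nl)→182700 …(+1); best=5320 via (D,hash)
  {ACD}: card=112500; try (A,hash)→6350, (D,hash)→11600, (A,merge)→32750, (D,merge)→108050, (A,nl_idx)→130950, (A,nl)→227700 …(+1); best=6350 via (A,hash)
  {ABCD}: card=1125000; try (A,hash)→29220, (D,hash)→81720, (B,hash)→119970, (A,merge)→366120, (A,nl_idx)→1287820, (D,merge)→1355670 …(+5); best=29220 via (A,hash)

cost=29220; order=C,B,D,A; methods=hash,hash,hash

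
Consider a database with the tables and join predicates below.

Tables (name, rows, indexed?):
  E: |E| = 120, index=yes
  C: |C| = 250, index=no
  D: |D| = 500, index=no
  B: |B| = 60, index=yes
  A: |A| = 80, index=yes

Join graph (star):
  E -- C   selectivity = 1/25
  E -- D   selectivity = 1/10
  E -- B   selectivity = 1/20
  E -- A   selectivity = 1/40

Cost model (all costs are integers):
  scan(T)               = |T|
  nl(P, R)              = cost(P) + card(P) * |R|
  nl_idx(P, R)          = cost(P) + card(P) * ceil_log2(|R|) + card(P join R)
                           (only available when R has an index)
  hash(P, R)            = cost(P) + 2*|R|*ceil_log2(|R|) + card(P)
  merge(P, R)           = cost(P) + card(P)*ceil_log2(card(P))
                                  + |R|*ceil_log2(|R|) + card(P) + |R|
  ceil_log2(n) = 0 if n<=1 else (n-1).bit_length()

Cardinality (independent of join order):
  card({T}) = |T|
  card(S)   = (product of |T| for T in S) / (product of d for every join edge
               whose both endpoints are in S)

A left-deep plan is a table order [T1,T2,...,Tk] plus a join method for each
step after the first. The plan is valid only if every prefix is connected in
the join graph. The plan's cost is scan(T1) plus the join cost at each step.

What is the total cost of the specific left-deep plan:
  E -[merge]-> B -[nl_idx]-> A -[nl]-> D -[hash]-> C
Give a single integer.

404740

step 1: scan E: cost=120, card=120
step 2: join B via merge
    card(P join B) = 120*60/(20) = 360
    cost = 120 + 120*7 + 60*6 + 120 + 60 = 1500
step 3: join A via nl_idx
    card(P join A) = 360*80/(40) = 720
    cost = 1500 + 360*7 + 720 = 4740
step 4: join D via nl
    card(P join D) = 720*500/(10) = 36000
    cost = 4740 + 720*500 = 364740
step 5: join C via hash
    card(P join C) = 36000*250/(25) = 360000
    cost = 364740 + 2*250*8 + 36000 = 404740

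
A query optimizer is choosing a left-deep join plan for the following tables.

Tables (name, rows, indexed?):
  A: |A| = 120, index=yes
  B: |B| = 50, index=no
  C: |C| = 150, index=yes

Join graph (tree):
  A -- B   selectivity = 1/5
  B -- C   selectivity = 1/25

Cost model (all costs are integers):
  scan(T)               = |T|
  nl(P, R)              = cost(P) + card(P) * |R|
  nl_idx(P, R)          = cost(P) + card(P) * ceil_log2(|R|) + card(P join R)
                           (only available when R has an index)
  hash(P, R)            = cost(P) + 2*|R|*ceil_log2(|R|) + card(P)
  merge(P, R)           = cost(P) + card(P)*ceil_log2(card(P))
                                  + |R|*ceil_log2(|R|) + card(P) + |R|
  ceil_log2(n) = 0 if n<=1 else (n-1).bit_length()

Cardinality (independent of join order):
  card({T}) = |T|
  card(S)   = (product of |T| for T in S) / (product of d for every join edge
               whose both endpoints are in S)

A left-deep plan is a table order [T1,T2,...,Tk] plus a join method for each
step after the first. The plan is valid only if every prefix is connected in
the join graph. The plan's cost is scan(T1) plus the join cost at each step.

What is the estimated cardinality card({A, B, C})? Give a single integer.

Tables in S: A(120), B(50), C(150)
Edges inside S: A-B(d=5), B-C(d=25)
numerator = 120 * 50 * 150 = 900000
denominator = 5 * 25 = 125
card(S) = 900000 / 125 = 7200

7200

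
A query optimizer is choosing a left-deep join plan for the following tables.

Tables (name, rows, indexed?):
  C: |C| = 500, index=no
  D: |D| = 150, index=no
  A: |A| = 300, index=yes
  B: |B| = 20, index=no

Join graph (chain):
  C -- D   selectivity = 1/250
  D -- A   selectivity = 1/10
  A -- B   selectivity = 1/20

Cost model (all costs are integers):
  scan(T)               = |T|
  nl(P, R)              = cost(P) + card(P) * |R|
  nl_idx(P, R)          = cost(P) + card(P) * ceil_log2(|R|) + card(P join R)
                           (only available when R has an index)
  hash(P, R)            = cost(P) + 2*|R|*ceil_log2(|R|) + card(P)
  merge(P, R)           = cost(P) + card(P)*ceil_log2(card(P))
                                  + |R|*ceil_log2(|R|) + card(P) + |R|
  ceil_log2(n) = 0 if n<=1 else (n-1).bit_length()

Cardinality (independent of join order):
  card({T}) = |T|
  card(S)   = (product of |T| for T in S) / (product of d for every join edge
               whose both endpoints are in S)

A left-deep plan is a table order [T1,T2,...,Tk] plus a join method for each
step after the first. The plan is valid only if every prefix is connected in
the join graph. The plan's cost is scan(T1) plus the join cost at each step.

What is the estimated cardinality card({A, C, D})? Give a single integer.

Tables in S: A(300), C(500), D(150)
Edges inside S: C-D(d=250), D-A(d=10)
numerator = 300 * 500 * 150 = 22500000
denominator = 250 * 10 = 2500
card(S) = 22500000 / 2500 = 9000

9000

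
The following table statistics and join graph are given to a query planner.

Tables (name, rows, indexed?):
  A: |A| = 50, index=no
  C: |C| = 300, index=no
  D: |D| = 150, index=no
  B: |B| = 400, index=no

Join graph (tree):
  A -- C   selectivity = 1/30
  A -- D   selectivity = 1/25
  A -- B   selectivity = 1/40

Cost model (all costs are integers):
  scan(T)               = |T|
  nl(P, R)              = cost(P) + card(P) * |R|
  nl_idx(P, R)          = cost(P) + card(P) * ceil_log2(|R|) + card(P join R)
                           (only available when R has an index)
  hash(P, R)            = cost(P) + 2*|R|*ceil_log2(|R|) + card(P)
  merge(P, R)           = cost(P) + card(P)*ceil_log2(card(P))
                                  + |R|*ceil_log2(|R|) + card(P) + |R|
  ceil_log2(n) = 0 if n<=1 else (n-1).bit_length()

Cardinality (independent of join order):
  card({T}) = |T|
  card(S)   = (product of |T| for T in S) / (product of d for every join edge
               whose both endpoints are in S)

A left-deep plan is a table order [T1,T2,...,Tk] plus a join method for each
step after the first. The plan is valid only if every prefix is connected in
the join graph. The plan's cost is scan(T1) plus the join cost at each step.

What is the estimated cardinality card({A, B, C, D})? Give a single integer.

30000

Tables in S: A(50), B(400), C(300), D(150)
Edges inside S: A-C(d=30), A-D(d=25), A-B(d=40)
numerator = 50 * 400 * 300 * 150 = 900000000
denominator = 30 * 25 * 40 = 30000
card(S) = 900000000 / 30000 = 30000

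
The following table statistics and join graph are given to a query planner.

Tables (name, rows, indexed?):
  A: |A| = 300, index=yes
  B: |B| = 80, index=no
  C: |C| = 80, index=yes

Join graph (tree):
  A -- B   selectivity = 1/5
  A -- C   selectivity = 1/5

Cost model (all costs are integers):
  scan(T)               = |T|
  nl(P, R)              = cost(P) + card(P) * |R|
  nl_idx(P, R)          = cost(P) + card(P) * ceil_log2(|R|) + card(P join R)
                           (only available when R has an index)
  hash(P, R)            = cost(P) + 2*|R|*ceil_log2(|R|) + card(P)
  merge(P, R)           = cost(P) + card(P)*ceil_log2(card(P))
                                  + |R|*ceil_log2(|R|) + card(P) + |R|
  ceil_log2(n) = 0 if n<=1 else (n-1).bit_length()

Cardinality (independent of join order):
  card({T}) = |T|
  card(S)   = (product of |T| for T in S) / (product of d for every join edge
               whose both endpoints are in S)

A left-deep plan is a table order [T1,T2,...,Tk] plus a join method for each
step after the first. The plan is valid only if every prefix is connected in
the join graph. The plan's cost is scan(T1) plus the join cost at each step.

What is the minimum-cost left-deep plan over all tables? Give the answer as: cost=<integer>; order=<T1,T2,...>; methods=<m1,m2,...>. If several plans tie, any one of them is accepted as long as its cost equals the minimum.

cost=7640; order=A,B,C; methods=hash,hash

Selinger DP (subsets sized 1..n):
  {A}: scan cost=300, card=300
  {B}: scan cost=80, card=80
  {C}: scan cost=80, card=80
  {AB}: card=4800; try (B,hash)→1720, (A,merge)→3720, (B,merge)→3940, (A,hash)→5560, (A,nl_idx)→5600, (A,nl)→24080 …(+1); best=1720 via (B,hash)
  {AC}: card=4800; try (C,hash)→1720, (A,merge)→3720, (C,merge)→3940, (A,hash)→5560, (A,nl_idx)→5600, (C,nl_idx)→7200 …(+2); best=1720 via (C,hash)
  {ABC}: card=76800; try (C,hash)→7640, (B,hash)→7640, (C,merge)→69560, (B,merge)→69560, (C,nl_idx)→112120, (C,nl)→385720 …(+1); best=7640 via (C,hash)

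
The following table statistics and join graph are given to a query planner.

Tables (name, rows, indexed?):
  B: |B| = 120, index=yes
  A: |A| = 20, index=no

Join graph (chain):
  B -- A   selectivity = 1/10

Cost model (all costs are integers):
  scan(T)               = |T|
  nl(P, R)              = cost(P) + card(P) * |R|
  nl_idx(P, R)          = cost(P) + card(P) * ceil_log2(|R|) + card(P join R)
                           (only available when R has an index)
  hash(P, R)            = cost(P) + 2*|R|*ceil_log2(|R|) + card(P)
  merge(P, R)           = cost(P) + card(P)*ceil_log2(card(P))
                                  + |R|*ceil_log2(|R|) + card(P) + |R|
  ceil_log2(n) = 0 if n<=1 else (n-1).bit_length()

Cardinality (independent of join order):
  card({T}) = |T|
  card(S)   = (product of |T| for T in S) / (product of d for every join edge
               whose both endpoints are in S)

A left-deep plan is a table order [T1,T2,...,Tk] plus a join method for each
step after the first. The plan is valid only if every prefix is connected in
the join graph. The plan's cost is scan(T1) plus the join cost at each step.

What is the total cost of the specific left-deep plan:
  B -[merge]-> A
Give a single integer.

1200

step 1: scan B: cost=120, card=120
step 2: join A via merge
    card(P join A) = 120*20/(10) = 240
    cost = 120 + 120*7 + 20*5 + 120 + 20 = 1200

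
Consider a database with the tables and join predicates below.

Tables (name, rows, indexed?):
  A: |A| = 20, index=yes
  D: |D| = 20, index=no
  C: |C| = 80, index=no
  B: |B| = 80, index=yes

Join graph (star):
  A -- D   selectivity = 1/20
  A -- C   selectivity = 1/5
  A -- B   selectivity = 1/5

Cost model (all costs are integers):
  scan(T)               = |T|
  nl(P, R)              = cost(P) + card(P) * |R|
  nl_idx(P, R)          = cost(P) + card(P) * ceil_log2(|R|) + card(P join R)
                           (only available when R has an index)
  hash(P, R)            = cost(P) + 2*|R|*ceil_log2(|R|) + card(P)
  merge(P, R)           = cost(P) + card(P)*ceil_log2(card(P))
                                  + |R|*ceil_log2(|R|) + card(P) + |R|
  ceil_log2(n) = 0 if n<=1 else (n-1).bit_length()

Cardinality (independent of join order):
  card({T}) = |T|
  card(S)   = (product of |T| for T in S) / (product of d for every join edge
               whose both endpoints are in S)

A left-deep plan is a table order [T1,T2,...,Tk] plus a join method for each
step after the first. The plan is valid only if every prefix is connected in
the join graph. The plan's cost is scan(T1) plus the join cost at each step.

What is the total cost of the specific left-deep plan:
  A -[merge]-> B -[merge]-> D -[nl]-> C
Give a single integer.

29700

step 1: scan A: cost=20, card=20
step 2: join B via merge
    card(P join B) = 20*80/(5) = 320
    cost = 20 + 20*5 + 80*7 + 20 + 80 = 780
step 3: join D via merge
    card(P join D) = 320*20/(20) = 320
    cost = 780 + 320*9 + 20*5 + 320 + 20 = 4100
step 4: join C via nl
    card(P join C) = 320*80/(5) = 5120
    cost = 4100 + 320*80 = 29700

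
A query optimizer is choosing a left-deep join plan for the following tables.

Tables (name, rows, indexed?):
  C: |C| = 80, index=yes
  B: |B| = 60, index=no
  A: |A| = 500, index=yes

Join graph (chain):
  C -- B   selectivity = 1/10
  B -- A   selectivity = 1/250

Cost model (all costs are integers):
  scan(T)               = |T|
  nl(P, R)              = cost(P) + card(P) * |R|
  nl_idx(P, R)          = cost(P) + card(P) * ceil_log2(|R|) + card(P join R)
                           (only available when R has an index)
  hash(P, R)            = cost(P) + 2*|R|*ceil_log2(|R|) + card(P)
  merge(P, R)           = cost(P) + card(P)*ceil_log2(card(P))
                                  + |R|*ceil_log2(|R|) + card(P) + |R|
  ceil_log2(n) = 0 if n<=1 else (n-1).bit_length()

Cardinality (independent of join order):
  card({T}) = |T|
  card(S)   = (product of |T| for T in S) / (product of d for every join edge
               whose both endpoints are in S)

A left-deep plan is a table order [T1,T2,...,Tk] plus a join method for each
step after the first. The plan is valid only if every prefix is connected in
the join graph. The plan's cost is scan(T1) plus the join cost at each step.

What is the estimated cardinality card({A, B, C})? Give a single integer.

960

Tables in S: A(500), B(60), C(80)
Edges inside S: C-B(d=10), B-A(d=250)
numerator = 500 * 60 * 80 = 2400000
denominator = 10 * 250 = 2500
card(S) = 2400000 / 2500 = 960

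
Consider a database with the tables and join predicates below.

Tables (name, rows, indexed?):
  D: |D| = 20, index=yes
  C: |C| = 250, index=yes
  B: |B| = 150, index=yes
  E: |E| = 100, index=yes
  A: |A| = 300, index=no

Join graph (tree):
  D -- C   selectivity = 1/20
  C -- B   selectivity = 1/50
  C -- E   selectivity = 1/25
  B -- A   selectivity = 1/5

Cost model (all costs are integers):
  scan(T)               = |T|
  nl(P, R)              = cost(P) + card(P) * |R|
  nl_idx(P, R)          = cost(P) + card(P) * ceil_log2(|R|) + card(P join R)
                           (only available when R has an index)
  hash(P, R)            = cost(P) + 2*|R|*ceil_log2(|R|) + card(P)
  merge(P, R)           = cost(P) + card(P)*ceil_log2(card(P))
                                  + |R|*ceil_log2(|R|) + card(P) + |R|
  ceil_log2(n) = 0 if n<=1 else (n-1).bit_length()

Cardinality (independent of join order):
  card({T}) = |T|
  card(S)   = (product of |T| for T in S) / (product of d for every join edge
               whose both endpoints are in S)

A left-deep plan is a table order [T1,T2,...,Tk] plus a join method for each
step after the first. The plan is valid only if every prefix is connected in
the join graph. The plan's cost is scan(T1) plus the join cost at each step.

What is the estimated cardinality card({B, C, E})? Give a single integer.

Tables in S: B(150), C(250), E(100)
Edges inside S: C-B(d=50), C-E(d=25)
numerator = 150 * 250 * 100 = 3750000
denominator = 50 * 25 = 1250
card(S) = 3750000 / 1250 = 3000

3000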